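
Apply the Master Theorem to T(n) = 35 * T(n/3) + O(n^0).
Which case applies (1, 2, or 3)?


The Master Theorem: T(n) = a*T(n/b) + O(n^c)
  a = 35, b = 3, c = 0
log_b(a) = log_3(35) ~ 3.236
Compare b^c with a: 3^0 = 1 < 35, so c < log_b(a).
Since c < log_b(a), Case 1 applies.
T(n) = O(n^(log_3 35)) ~ O(n^3.236)
Master Theorem case = 1


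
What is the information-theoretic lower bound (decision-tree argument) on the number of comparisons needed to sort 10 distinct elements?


A binary decision tree of height h has at most 2^h leaves and needs at least n! of them, so h >= ceil(log2(n!)).
Compute 10! as a running product:
  x2 = 2, x3 = 6, x4 = 24, x5 = 120
  x6 = 720, x7 = 5040, x8 = 40320, x9 = 362880
  x10 = 3628800
10! = 3628800
Bracket between powers of 2:
  2^21 = 2097152 < 3628800 <= 4194304 = 2^22
So ceil(log2(10!)) = 22


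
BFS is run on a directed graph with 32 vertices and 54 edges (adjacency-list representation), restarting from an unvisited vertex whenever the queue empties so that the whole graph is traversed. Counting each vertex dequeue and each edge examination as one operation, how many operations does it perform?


A full BFS traversal dequeues each vertex exactly once and examines each directed edge exactly once.
V = 32 (vertex processing cost)
E = 54 (edge examination cost)
Total operations proportional to V + E = 32 + 54 = 86


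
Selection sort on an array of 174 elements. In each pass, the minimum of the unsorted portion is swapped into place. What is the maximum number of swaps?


Selection sort performs one swap per pass:
  Pass 1: find min in positions 0 to 173, swap with position 0
  Pass 2: find min in positions 1 to 173, swap with position 1
  Pass 3: find min in positions 2 to 173, swap with position 2
  Pass 4: find min in positions 3 to 173, swap with position 3
  Pass 5: find min in positions 4 to 173, swap with position 4
  ... (168 more passes)
Total passes (and swaps) = n - 1 = 174 - 1 = 173


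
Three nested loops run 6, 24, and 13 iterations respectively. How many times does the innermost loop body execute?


Loop 1 (outermost): 6 iterations
Loop 2 (middle): 24 iterations per outer
Loop 3 (innermost): 13 iterations per middle
Total = 6 * 24 * 13 = 1872


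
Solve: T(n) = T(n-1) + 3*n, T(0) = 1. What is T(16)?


Expanding the recurrence:
T(16) = T(15) + 3*16
       = T(14) + 3*15 + 3*16
       ...
       = T(0) + 3*(1 + 2 + ... + 16)
       = 1 + 3 * 16*17/2
       = 1 + 3 * 136
       = 1 + 408 = 409


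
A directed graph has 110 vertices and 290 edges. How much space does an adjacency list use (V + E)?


Adjacency list: one list head per vertex + one entry per edge
Vertex heads: 110
Edge entries: 290
Total = 110 + 290 = 400


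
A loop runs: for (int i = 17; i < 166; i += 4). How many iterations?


Loop starts at i = 17, increments by 4, stops when i >= 166.
Number of iterations = ceil((166 - 17) / 4)
= ceil(149 / 4)
= 38


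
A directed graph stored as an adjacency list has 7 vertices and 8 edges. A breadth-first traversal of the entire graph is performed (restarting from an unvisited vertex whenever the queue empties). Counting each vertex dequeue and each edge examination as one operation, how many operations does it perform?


A full BFS traversal dequeues each vertex once and examines each edge once.
Vertex visits: 7
Edge visits: 8
V + E = 7 + 8 = 15


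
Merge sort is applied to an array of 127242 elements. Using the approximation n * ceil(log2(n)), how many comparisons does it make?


Merge sort divides the array into halves recursively.
Number of levels = ceil(log2(127242)) = 17
At each level, approximately n = 127242 comparisons are needed for merging.
Total comparisons ~ n * ceil(log2(n)) = 127242 * 17 = 2163114


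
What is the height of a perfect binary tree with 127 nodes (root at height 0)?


A perfect binary tree with 127 nodes:
  127 = 2^7 - 1
  Levels: 0, 1, ..., 6
  Height = 6


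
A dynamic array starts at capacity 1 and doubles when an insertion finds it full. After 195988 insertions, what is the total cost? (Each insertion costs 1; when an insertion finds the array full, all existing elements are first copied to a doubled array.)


Insertion cost: 195988 (one per element)
Resizes occur just before inserting elements 2, 3, 5, 9, ...
Elements copied at each resize: 1 + 2 + 4 + 8 + 16 + 32 + 64 + 128 + 256 + 512 + 1024 + 2048 + 4096 + 8192 + 16384 + 32768 + 65536 + 131072
Sum of copies = 262143 (geometric series: 2^k - 1)
Total = 195988 + 262143 = 458131


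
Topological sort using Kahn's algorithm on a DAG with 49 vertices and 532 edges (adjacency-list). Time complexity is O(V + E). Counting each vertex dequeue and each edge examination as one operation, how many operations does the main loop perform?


Kahn's algorithm:
  1. Compute in-degrees: O(V + E)
  2. Process queue: each vertex dequeued once (O(V))
     each edge examined once (O(E))
Total = V + E = 49 + 532 = 581


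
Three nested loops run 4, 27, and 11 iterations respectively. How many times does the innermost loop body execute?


Loop 1 (outermost): 4 iterations
Loop 2 (middle): 27 iterations per outer
Loop 3 (innermost): 11 iterations per middle
Total = 4 * 27 * 11 = 1188


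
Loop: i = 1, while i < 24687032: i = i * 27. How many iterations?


i multiplies by 27 each step:
i = 1 -> 27 -> 729 -> 19683 -> 531441 -> 14348907 -> 387420489 (stop)
Iterations = ceil(log_27(24687032)) = 6


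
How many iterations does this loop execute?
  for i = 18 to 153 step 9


The loop variable i takes values starting at 18 and increments by 9 each iteration.
Sequence: i = 18, 27, 36, 45, 54, 63, 72, 81, 90, ...
The upper bound 153 is inclusive, so the count is floor((last - first) / step) + 1:
floor((153 - 18) / 9) + 1 = floor(135/9) + 1 = 15 + 1 = 16


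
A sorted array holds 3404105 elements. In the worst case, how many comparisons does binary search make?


Halving sequence: 3404105 -> 1702052 -> 851026 -> 425513 -> 212756 -> 106378 -> 53189 -> 26594 -> 13297 -> 6648 -> 3324 -> 1662 -> 831 -> 415 -> 207 -> 103 -> 51 -> 25 -> 12 -> 6 -> 3 -> 1
Number of halvings = 21
Max comparisons = 21 + 1 = 22


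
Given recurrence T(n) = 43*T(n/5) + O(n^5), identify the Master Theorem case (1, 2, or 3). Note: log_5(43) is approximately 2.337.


Master Theorem parameters: a=43, b=5, c=5
log_b(a) = 2.337
Compare b^c with a: 5^5 = 3125 > 43, so c > log_b(a).
Comparing c=5 vs log_b(a)=2.337:
5 > 2.337 => Case 3
Result: T(n) = O(n^5)
Master Theorem case = 3


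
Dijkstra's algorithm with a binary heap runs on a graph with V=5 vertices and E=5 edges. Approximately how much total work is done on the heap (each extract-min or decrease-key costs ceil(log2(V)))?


Dijkstra with a binary heap: each vertex is extracted once, each edge may relax once.
Each heap operation costs O(log V).
V + E = 5 + 5 = 10
ceil(log2(5)) = 3 (since 2^2 = 4 < 5 <= 8 = 2^3)
Total heap work = (V+E) * ceil(log2(V)) = 10 * 3 = 30


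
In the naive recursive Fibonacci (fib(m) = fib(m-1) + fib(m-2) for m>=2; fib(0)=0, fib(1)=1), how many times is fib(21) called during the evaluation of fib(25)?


Let N(m) = number of times fib(m) is called while evaluating fib(25).
N(25) = 1 (the initial call).
N(24) = 1 (only fib(25) calls it).
For 1 <= m <= 23: fib(m) is called by fib(m+1) and fib(m+2), so
  N(m) = N(m+1) + N(m+2).
fib(0) is called only by fib(2), so N(0) = N(2).
Walk down from m=25:
  N(25)=1, N(24)=1, N(23)=2, N(22)=3, N(21)=5
N(21) = 5


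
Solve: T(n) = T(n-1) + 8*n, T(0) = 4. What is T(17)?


Expanding the recurrence:
T(17) = T(16) + 8*17
       = T(15) + 8*16 + 8*17
       ...
       = T(0) + 8*(1 + 2 + ... + 17)
       = 4 + 8 * 17*18/2
       = 4 + 8 * 153
       = 4 + 1224 = 1228


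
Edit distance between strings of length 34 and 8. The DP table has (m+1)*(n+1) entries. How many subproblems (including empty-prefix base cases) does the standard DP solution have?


The table includes base cases (empty prefixes).
Rows: (m+1) = 35
Columns: (n+1) = 9
Total = 35 * 9 = 315


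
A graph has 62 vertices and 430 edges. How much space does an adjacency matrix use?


Adjacency matrix: V x V grid of entries
Space = V^2 = 62^2 = 62 * 62 = 3844


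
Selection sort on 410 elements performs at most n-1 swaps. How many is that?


Each of the 409 passes places one element in its final position.
Pass 1: swap minimum into position 0
Pass 2: swap minimum of remaining into position 1
...
Pass 409: last two elements, one swap
Maximum swaps = 410 - 1 = 409


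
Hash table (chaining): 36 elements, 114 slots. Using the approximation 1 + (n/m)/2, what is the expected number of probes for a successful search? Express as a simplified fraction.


Computing expected probes:
alpha = 36/114
= 1 + alpha/2
= 1 + 36/(2*114)
= (2*114 + 36) / (2*114)
= 264/228 = 22/19


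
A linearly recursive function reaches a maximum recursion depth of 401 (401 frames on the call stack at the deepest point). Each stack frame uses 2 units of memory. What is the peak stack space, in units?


Maximum recursion depth = 401 frames
Memory per frame = 2 units
Total stack space = depth * frame_size
= 401 * 2 = 802


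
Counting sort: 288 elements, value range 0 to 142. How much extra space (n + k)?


n = 288 (output array)
k = 143 (count array for 143 distinct values)
Extra space = 288 + 143 = 431


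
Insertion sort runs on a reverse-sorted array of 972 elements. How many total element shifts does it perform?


Sum of shifts = 1 + 2 + 3 + ... + 971
= 972 * 971 / 2
= 943812 / 2
= 471906


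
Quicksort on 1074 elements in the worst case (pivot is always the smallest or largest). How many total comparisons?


In the worst case, each partition step picks the worst pivot:
  Partition 1: 1073 comparisons (n-1 elements to compare)
  Partition 2: 1072 comparisons
  Partition 3: 1071 comparisons
  Partition 4: 1070 comparisons
  Partition 5: 1069 comparisons
  ...
  Last partition: 0 comparisons
Total = (n-1) + (n-2) + ... + 1 + 0 = n*(n-1)/2
= 1074*1073/2 = 576201


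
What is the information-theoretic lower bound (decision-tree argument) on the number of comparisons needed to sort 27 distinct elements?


A binary decision tree of height h has at most 2^h leaves and needs at least n! of them, so h >= ceil(log2(n!)).
Compute 27! as a running product:
  x2 = 2, x3 = 6, x4 = 24, x5 = 120
  x6 = 720, x7 = 5040, x8 = 40320, x9 = 362880
  x10 = 3628800, x11 = 39916800, x12 = 479001600, x13 = 6227020800
  x14 = 87178291200, x15 = 1307674368000, x16 = 20922789888000, x17 = 355687428096000
  x18 = 6402373705728000, x19 = 121645100408832000, x20 = 2432902008176640000, x21 = 51090942171709440000
  x22 = 1124000727777607680000, x23 = 25852016738884976640000, x24 = 620448401733239439360000, x25 = 15511210043330985984000000
  x26 = 403291461126605635584000000, x27 = 10888869450418352160768000000
27! = 10888869450418352160768000000
Bracket between powers of 2:
  2^93 = 9903520314283042199192993792 < 10888869450418352160768000000 <= 19807040628566084398385987584 = 2^94
So ceil(log2(27!)) = 94


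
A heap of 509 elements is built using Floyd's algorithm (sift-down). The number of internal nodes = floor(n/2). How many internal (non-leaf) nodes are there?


Leaf nodes occupy roughly half the array.
Sift-down is called for each internal node, starting from the last one.
Internal nodes = floor(n/2) = floor(509/2) = 254


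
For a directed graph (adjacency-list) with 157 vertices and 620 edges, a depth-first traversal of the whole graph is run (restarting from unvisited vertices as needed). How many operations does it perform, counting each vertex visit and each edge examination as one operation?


A full DFS traversal visits each vertex once and examines each edge once.
V = 157
E = 620
Sum = 157 + 620 = 777


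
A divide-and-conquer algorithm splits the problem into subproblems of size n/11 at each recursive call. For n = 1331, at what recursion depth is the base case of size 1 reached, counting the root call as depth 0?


At each depth, the problem size is divided by 11:
  Depth 0: problem size = 1331
  Depth 1: problem size = 121
  Depth 2: problem size = 11
  Depth 3: problem size = 1 (base case)
The base case is reached at depth log_11(1331) = 3 (the tree has 4 levels counting depth 0, but the depth asked for is 3).
Recursion depth = 3


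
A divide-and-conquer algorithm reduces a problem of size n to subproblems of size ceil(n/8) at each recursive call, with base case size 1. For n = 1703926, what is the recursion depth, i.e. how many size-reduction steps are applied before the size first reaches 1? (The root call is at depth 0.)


Each step divides the size by 8 (rounding up); after k steps the size is ceil(n/8^k), which equals 1 exactly when 8^k >= n.
So the depth is the smallest k with 8^k >= 1703926, i.e. ceil(log_8(1703926)).
8^6 = 262144 < 1703926 <= 2097152 = 8^7
Recursion depth = 7


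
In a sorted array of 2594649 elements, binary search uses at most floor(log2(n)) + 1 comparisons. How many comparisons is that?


Halving sequence: 2594649 -> 1297324 -> 648662 -> 324331 -> 162165 -> 81082 -> 40541 -> 20270 -> 10135 -> 5067 -> 2533 -> 1266 -> 633 -> 316 -> 158 -> 79 -> 39 -> 19 -> 9 -> 4 -> 2 -> 1
Number of halvings = 21
Max comparisons = 21 + 1 = 22


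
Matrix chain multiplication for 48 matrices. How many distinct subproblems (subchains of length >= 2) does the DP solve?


Subproblems are indexed by (i, j) where i < j.
Number of such pairs = n*(n-1)/2
= 48 * 47 / 2
= 1128


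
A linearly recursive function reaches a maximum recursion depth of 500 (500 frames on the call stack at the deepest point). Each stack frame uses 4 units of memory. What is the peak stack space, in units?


Maximum recursion depth = 500 frames
Memory per frame = 4 units
Total stack space = depth * frame_size
= 500 * 4 = 2000


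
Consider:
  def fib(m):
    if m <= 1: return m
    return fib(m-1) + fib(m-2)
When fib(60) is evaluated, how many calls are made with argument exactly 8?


Let N(m) = number of times fib(m) is called while evaluating fib(60).
N(60) = 1 (the initial call).
N(59) = 1 (only fib(60) calls it).
For 1 <= m <= 58: fib(m) is called by fib(m+1) and fib(m+2), so
  N(m) = N(m+1) + N(m+2).
fib(0) is called only by fib(2), so N(0) = N(2).
Walk down from m=60:
  N(60)=1, N(59)=1, N(58)=2, N(57)=3, N(56)=5, N(55)=8, N(54)=13, N(53)=21, N(52)=34, N(51)=55, N(50)=89, N(49)=144, N(48)=233, N(47)=377, N(46)=610, N(45)=987, N(44)=1597, N(43)=2584, N(42)=4181, N(41)=6765, N(40)=10946, N(39)=17711, N(38)=28657, N(37)=46368, N(36)=75025, N(35)=121393, N(34)=196418, N(33)=317811, N(32)=514229, N(31)=832040, N(30)=1346269, N(29)=2178309, N(28)=3524578, N(27)=5702887, N(26)=9227465, N(25)=14930352, N(24)=24157817, N(23)=39088169, N(22)=63245986, N(21)=102334155, N(20)=165580141, N(19)=267914296, N(18)=433494437, N(17)=701408733, N(16)=1134903170, N(15)=1836311903, N(14)=2971215073, N(13)=4807526976, N(12)=7778742049, N(11)=12586269025, N(10)=20365011074, N(9)=32951280099, N(8)=53316291173
N(8) = 53316291173


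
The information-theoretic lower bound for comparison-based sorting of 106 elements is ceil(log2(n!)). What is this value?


A binary decision tree of height h has at most 2^h leaves and needs at least n! of them, so h >= ceil(log2(n!)).
106! is far too large to multiply out, so use Stirling's series:
  ln(n!) ~ n ln n - n + (1/2) ln(2 pi n) + 1/(12n)  (error below 1/(360 n^3), negligible here)
  ln(106) = 4.6634391
  n ln n = 106 * 4.6634391 = 494.3245
  (1/2) ln(2 pi * 106) = (1/2) ln(666.0176) = 3.2507
  1/(12*106) = 0.0008
  ln(106!) ~ 494.3245 - 106 + 3.2507 + 0.0008 = 391.5760
Convert to base 2: log2(106!) = 391.5760 / ln 2 = 391.5760 / 0.69314718 = 564.9248
ceil(564.9248) = 565


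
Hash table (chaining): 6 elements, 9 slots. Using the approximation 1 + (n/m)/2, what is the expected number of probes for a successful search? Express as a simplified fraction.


Computing expected probes:
alpha = 6/9
= 1 + alpha/2
= 1 + 6/(2*9)
= (2*9 + 6) / (2*9)
= 24/18 = 4/3


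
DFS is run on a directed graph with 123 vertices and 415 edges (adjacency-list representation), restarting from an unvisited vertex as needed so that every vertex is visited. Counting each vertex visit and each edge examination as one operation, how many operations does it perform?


A full DFS traversal processes each vertex exactly once (push/pop on stack).
Each directed edge is examined once.
V = 123, E = 415
V + E = 538


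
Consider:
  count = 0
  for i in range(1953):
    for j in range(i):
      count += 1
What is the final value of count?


For each i, the inner loop runs i times:
  i=0: inner runs 0 times
  i=1: inner runs 1 time
  i=2: inner runs 2 times
  i=3: inner runs 3 times
  i=4: inner runs 4 times
  i=5: inner runs 5 times
  i=6: inner runs 6 times
  i=7: inner runs 7 times
  ...
Total = 0 + 1 + 2 + ... + 1952 = 1953*(1953-1)/2 = 1906128


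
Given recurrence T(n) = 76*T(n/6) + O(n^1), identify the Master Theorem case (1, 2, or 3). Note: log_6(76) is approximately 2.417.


Master Theorem parameters: a=76, b=6, c=1
log_b(a) = 2.417
Compare b^c with a: 6^1 = 6 < 76, so c < log_b(a).
Comparing c=1 vs log_b(a)=2.417:
1 < 2.417 => Case 1
Result: T(n) = O(n^(log_6 76)) ~ O(n^2.417)
Master Theorem case = 1


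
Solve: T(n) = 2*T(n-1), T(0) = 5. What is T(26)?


Unrolling:
T(26) = 2*T(25) = 2^2*T(24) = ... = 2^26*T(0)
= 2^26 * 5
= 67108864 * 5 = 335544320


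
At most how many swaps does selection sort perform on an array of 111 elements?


Each of the 110 passes places one element in its final position.
Pass 1: swap minimum into position 0
Pass 2: swap minimum of remaining into position 1
...
Pass 110: last two elements, one swap
Maximum swaps = 111 - 1 = 110


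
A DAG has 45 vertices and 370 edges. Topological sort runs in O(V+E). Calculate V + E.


V = 45 (vertex processing)
E = 370 (edge processing)
V + E = 45 + 370 = 415


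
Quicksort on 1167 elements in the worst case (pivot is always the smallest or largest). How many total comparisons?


In the worst case, each partition step picks the worst pivot:
  Partition 1: 1166 comparisons (n-1 elements to compare)
  Partition 2: 1165 comparisons
  Partition 3: 1164 comparisons
  Partition 4: 1163 comparisons
  Partition 5: 1162 comparisons
  ...
  Last partition: 0 comparisons
Total = (n-1) + (n-2) + ... + 1 + 0 = n*(n-1)/2
= 1167*1166/2 = 680361


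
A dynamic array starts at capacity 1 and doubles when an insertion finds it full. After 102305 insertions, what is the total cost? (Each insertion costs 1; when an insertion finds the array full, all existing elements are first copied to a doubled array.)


Insertion cost: 102305 (one per element)
Resizes occur just before inserting elements 2, 3, 5, 9, ...
Elements copied at each resize: 1 + 2 + 4 + 8 + 16 + 32 + 64 + 128 + 256 + 512 + 1024 + 2048 + 4096 + 8192 + 16384 + 32768 + 65536
Sum of copies = 131071 (geometric series: 2^k - 1)
Total = 102305 + 131071 = 233376


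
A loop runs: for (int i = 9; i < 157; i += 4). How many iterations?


Loop starts at i = 9, increments by 4, stops when i >= 157.
Number of iterations = ceil((157 - 9) / 4)
= ceil(148 / 4)
= 37


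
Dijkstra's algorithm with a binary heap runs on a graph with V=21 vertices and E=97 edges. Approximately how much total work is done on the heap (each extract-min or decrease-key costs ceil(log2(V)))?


Dijkstra with a binary heap: each vertex is extracted once, each edge may relax once.
Each heap operation costs O(log V).
V + E = 21 + 97 = 118
ceil(log2(21)) = 5 (since 2^4 = 16 < 21 <= 32 = 2^5)
Total heap work = (V+E) * ceil(log2(V)) = 118 * 5 = 590


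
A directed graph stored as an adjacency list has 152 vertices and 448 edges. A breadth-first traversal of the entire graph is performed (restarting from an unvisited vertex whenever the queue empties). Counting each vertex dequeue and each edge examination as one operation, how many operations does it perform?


A full BFS traversal dequeues each vertex once and examines each edge once.
Vertex visits: 152
Edge visits: 448
V + E = 152 + 448 = 600


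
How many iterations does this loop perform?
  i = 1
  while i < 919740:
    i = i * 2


The loop variable doubles each iteration:
i = 1 -> 2 -> 4 -> 8 -> 16 -> 32 -> 64 -> 128 -> 256 -> 512 -> 1024 -> 2048 -> 4096 -> 8192 -> 16384 -> 32768 -> 65536 -> 131072 -> 262144 -> 524288 -> 1048576 (stop, 1048576 >= 919740)
Number of doublings = ceil(log2(919740)) = 20


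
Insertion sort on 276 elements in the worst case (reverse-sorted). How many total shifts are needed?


In the worst case (reverse-sorted), each element shifts past all previous:
  Element 1: 1 shifts
  Element 2: 2 shifts
  Element 3: 3 shifts
  Element 4: 4 shifts
  Element 5: 5 shifts
  ...
  Element 275: 275 shifts
Total = 1 + 2 + ... + 275
= 276*(276-1)/2 = 37950


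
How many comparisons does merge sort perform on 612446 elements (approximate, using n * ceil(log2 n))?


Recursion depth: ceil(log2(612446)) = 20
Each recursion level merges n = 612446 elements
Total = 612446 * 20 = 12248920


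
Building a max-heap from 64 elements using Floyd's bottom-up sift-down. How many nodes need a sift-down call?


In a heap of 64 elements (0-indexed array):
  Last element index: 63
  Parent of last element: floor((63 - 1) / 2) = 31
  Internal nodes: indices 0 to 31
  Count = floor(64/2) = 32


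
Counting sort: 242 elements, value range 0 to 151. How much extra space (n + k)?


n = 242 (output array)
k = 152 (count array for 152 distinct values)
Extra space = 242 + 152 = 394


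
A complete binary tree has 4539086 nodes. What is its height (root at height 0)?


In a complete binary tree, level k holds nodes 2^k .. 2^(k+1)-1 (1-indexed).
Height = floor(log2(n)) = floor(log2(4539086)) = 22
Check: 2^22 = 4194304 <= 4539086 < 8388608 = 2^23


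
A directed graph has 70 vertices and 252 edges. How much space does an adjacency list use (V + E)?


Adjacency list: one list head per vertex + one entry per edge
Vertex heads: 70
Edge entries: 252
Total = 70 + 252 = 322


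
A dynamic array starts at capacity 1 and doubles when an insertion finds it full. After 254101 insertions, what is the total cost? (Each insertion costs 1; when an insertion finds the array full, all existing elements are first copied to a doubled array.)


Insertion cost: 254101 (one per element)
Resizes occur just before inserting elements 2, 3, 5, 9, ...
Elements copied at each resize: 1 + 2 + 4 + 8 + 16 + 32 + 64 + 128 + 256 + 512 + 1024 + 2048 + 4096 + 8192 + 16384 + 32768 + 65536 + 131072
Sum of copies = 262143 (geometric series: 2^k - 1)
Total = 254101 + 262143 = 516244


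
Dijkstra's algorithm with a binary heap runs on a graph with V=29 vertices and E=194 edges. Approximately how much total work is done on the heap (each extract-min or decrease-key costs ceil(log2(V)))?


Dijkstra with a binary heap: each vertex is extracted once, each edge may relax once.
Each heap operation costs O(log V).
V + E = 29 + 194 = 223
ceil(log2(29)) = 5 (since 2^4 = 16 < 29 <= 32 = 2^5)
Total heap work = (V+E) * ceil(log2(V)) = 223 * 5 = 1115


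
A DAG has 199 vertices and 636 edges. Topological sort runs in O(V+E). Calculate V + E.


V = 199 (vertex processing)
E = 636 (edge processing)
V + E = 199 + 636 = 835


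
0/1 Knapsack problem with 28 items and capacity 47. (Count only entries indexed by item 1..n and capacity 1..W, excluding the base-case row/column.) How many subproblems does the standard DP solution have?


The DP table is indexed by (item, capacity).
Rows: 28 items
Columns: 47 capacity values (1 to W)
Total subproblems = 28 * 47 = 1316


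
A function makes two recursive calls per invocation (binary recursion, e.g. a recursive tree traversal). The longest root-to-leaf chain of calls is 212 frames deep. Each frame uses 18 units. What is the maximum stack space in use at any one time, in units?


Binary recursion: the two calls run one after the other, so only one root-to-leaf chain of frames is on the stack at a time.
Maximum depth (longest chain) = 212 frames
Each frame = 18 units
Max stack space = 212 * 18 = 3816


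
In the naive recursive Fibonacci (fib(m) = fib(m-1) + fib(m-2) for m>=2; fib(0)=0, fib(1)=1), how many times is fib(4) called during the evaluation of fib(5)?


Let N(m) = number of times fib(m) is called while evaluating fib(5).
N(5) = 1 (the initial call).
N(4) = 1 (only fib(5) calls it).
For 1 <= m <= 3: fib(m) is called by fib(m+1) and fib(m+2), so
  N(m) = N(m+1) + N(m+2).
fib(0) is called only by fib(2), so N(0) = N(2).
Walk down from m=5:
  N(5)=1, N(4)=1
N(4) = 1


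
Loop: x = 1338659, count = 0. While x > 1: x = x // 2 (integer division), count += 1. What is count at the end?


The variable x halves each step:
x = 1338659 -> 669329 -> 334664 -> 167332 -> 83666 -> 41833 -> 20916 -> 10458 -> 5229 -> 2614 -> 1307 -> 653 -> 326 -> 163 -> 81 -> 40 -> 20 -> 10 -> 5 -> 2 -> 1
Number of halvings = floor(log2(1338659)) = 20


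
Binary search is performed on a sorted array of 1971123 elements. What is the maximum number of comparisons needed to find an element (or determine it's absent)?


Binary search halves the search space each comparison:
  Step 1: search space = 1971123 -> 985561
  Step 2: search space = 985561 -> 492780
  Step 3: search space = 492780 -> 246390
  Step 4: search space = 246390 -> 123195
  Step 5: search space = 123195 -> 61597
  Step 6: search space = 61597 -> 30798
  Step 7: search space = 30798 -> 15399
  Step 8: search space = 15399 -> 7699
  Step 9: search space = 7699 -> 3849
  Step 10: search space = 3849 -> 1924
  Step 11: search space = 1924 -> 962
  Step 12: search space = 962 -> 481
  Step 13: search space = 481 -> 240
  Step 14: search space = 240 -> 120
  Step 15: search space = 120 -> 60
  Step 16: search space = 60 -> 30
  Step 17: search space = 30 -> 15
  Step 18: search space = 15 -> 7
  Step 19: search space = 7 -> 3
  Step 20: search space = 3 -> 1
  Step 21: search space = 1 (final check)
Maximum comparisons = floor(log2(1971123)) + 1 = 20 + 1 = 21


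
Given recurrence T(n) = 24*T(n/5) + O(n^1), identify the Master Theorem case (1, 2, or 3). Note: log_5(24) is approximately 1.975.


Master Theorem parameters: a=24, b=5, c=1
log_b(a) = 1.975
Compare b^c with a: 5^1 = 5 < 24, so c < log_b(a).
Comparing c=1 vs log_b(a)=1.975:
1 < 1.975 => Case 1
Result: T(n) = O(n^(log_5 24)) ~ O(n^1.975)
Master Theorem case = 1


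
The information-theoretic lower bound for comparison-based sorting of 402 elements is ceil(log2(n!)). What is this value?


A binary decision tree of height h has at most 2^h leaves and needs at least n! of them, so h >= ceil(log2(n!)).
402! is far too large to multiply out, so use Stirling's series:
  ln(n!) ~ n ln n - n + (1/2) ln(2 pi n) + 1/(12n)  (error below 1/(360 n^3), negligible here)
  ln(402) = 5.9964521
  n ln n = 402 * 5.9964521 = 2410.5737
  (1/2) ln(2 pi * 402) = (1/2) ln(2525.8405) = 3.9172
  1/(12*402) = 0.0002
  ln(402!) ~ 2410.5737 - 402 + 3.9172 + 0.0002 = 2012.4911
Convert to base 2: log2(402!) = 2012.4911 / ln 2 = 2012.4911 / 0.69314718 = 2903.4109
ceil(2903.4109) = 2904


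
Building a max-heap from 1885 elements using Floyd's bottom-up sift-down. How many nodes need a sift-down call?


In a heap of 1885 elements (0-indexed array):
  Last element index: 1884
  Parent of last element: floor((1884 - 1) / 2) = 941
  Internal nodes: indices 0 to 941
  Count = floor(1885/2) = 942


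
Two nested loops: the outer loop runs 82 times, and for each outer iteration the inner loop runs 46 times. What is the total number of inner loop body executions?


Outer loop: 82 iterations
Inner loop: 46 iterations per outer iteration
Total = 82 * 46 = 3772


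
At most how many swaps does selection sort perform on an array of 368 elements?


Each of the 367 passes places one element in its final position.
Pass 1: swap minimum into position 0
Pass 2: swap minimum of remaining into position 1
...
Pass 367: last two elements, one swap
Maximum swaps = 368 - 1 = 367


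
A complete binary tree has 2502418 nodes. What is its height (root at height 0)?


In a complete binary tree, level k holds nodes 2^k .. 2^(k+1)-1 (1-indexed).
Height = floor(log2(n)) = floor(log2(2502418)) = 21
Check: 2^21 = 2097152 <= 2502418 < 4194304 = 2^22


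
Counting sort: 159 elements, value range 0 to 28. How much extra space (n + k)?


n = 159 (output array)
k = 29 (count array for 29 distinct values)
Extra space = 159 + 29 = 188


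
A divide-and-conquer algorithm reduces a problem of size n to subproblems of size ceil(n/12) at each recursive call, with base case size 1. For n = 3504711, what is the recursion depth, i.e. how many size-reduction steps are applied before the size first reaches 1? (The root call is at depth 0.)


Each step divides the size by 12 (rounding up); after k steps the size is ceil(n/12^k), which equals 1 exactly when 12^k >= n.
So the depth is the smallest k with 12^k >= 3504711, i.e. ceil(log_12(3504711)).
12^6 = 2985984 < 3504711 <= 35831808 = 12^7
Recursion depth = 7


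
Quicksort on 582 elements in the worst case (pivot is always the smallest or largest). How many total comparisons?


In the worst case, each partition step picks the worst pivot:
  Partition 1: 581 comparisons (n-1 elements to compare)
  Partition 2: 580 comparisons
  Partition 3: 579 comparisons
  Partition 4: 578 comparisons
  Partition 5: 577 comparisons
  ...
  Last partition: 0 comparisons
Total = (n-1) + (n-2) + ... + 1 + 0 = n*(n-1)/2
= 582*581/2 = 169071


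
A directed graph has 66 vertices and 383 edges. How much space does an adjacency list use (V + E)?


Adjacency list: one list head per vertex + one entry per edge
Vertex heads: 66
Edge entries: 383
Total = 66 + 383 = 449


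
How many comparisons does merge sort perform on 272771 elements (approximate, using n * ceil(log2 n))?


Recursion depth: ceil(log2(272771)) = 19
Each recursion level merges n = 272771 elements
Total = 272771 * 19 = 5182649


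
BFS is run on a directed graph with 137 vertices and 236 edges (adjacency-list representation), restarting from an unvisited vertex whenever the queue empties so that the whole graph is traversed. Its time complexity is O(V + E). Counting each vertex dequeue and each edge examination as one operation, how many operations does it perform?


A full BFS traversal dequeues each vertex exactly once and examines each directed edge exactly once.
V = 137 (vertex processing cost)
E = 236 (edge examination cost)
Total operations proportional to V + E = 137 + 236 = 373


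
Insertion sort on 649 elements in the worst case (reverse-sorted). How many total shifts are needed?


In the worst case (reverse-sorted), each element shifts past all previous:
  Element 1: 1 shifts
  Element 2: 2 shifts
  Element 3: 3 shifts
  Element 4: 4 shifts
  Element 5: 5 shifts
  ...
  Element 648: 648 shifts
Total = 1 + 2 + ... + 648
= 649*(649-1)/2 = 210276


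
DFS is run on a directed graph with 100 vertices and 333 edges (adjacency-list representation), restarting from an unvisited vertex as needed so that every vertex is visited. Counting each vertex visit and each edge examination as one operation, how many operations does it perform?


A full DFS traversal processes each vertex exactly once (push/pop on stack).
Each directed edge is examined once.
V = 100, E = 333
V + E = 433


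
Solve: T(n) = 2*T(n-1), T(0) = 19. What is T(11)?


Unrolling:
T(11) = 2*T(10) = 2^2*T(9) = ... = 2^11*T(0)
= 2^11 * 19
= 2048 * 19 = 38912


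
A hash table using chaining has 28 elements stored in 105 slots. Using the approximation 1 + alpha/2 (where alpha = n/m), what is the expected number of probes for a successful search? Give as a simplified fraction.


Load factor alpha = n/m = 28/105
Expected probes = 1 + alpha/2 = 1 + 28/(2*105)
= 1 + 28/210
= 210/210 + 28/210
= 238/210
Simplify: 17/15


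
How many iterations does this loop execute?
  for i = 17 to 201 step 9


The loop variable i takes values starting at 17 and increments by 9 each iteration.
Sequence: i = 17, 26, 35, 44, 53, 62, 71, 80, 89, ...
The upper bound 201 is inclusive, so the count is floor((last - first) / step) + 1:
floor((201 - 17) / 9) + 1 = floor(184/9) + 1 = 20 + 1 = 21


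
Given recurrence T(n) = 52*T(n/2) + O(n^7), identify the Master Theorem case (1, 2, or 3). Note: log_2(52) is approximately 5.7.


Master Theorem parameters: a=52, b=2, c=7
log_b(a) = 5.7
Compare b^c with a: 2^7 = 128 > 52, so c > log_b(a).
Comparing c=7 vs log_b(a)=5.7:
7 > 5.7 => Case 3
Result: T(n) = O(n^7)
Master Theorem case = 3


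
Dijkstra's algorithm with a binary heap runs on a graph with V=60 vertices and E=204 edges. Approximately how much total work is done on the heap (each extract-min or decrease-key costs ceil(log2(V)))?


Dijkstra with a binary heap: each vertex is extracted once, each edge may relax once.
Each heap operation costs O(log V).
V + E = 60 + 204 = 264
ceil(log2(60)) = 6 (since 2^5 = 32 < 60 <= 64 = 2^6)
Total heap work = (V+E) * ceil(log2(V)) = 264 * 6 = 1584


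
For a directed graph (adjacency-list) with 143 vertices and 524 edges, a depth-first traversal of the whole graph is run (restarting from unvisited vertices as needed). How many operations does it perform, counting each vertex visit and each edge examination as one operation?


A full DFS traversal visits each vertex once and examines each edge once.
V = 143
E = 524
Sum = 143 + 524 = 667


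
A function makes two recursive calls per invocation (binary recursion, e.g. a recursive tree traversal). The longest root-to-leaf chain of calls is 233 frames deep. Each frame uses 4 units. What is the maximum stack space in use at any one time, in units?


Binary recursion: the two calls run one after the other, so only one root-to-leaf chain of frames is on the stack at a time.
Maximum depth (longest chain) = 233 frames
Each frame = 4 units
Max stack space = 233 * 4 = 932


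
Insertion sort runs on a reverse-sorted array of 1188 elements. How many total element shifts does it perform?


Sum of shifts = 1 + 2 + 3 + ... + 1187
= 1188 * 1187 / 2
= 1410156 / 2
= 705078


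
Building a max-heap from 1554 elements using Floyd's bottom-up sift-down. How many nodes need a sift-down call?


In a heap of 1554 elements (0-indexed array):
  Last element index: 1553
  Parent of last element: floor((1553 - 1) / 2) = 776
  Internal nodes: indices 0 to 776
  Count = floor(1554/2) = 777


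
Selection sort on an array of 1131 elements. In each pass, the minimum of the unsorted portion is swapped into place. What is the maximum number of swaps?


Selection sort performs one swap per pass:
  Pass 1: find min in positions 0 to 1130, swap with position 0
  Pass 2: find min in positions 1 to 1130, swap with position 1
  Pass 3: find min in positions 2 to 1130, swap with position 2
  Pass 4: find min in positions 3 to 1130, swap with position 3
  Pass 5: find min in positions 4 to 1130, swap with position 4
  ... (1125 more passes)
Total passes (and swaps) = n - 1 = 1131 - 1 = 1130


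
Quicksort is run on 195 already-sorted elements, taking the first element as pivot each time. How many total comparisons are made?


Sum of comparisons per partition:
194 + 193 + ... + 1 + 0
= 195 * (195 - 1) / 2
= 195 * 194 / 2
= 18915


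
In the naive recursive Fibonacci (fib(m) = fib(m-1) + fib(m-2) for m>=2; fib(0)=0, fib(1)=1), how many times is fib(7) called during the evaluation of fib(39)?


Let N(m) = number of times fib(m) is called while evaluating fib(39).
N(39) = 1 (the initial call).
N(38) = 1 (only fib(39) calls it).
For 1 <= m <= 37: fib(m) is called by fib(m+1) and fib(m+2), so
  N(m) = N(m+1) + N(m+2).
fib(0) is called only by fib(2), so N(0) = N(2).
Walk down from m=39:
  N(39)=1, N(38)=1, N(37)=2, N(36)=3, N(35)=5, N(34)=8, N(33)=13, N(32)=21, N(31)=34, N(30)=55, N(29)=89, N(28)=144, N(27)=233, N(26)=377, N(25)=610, N(24)=987, N(23)=1597, N(22)=2584, N(21)=4181, N(20)=6765, N(19)=10946, N(18)=17711, N(17)=28657, N(16)=46368, N(15)=75025, N(14)=121393, N(13)=196418, N(12)=317811, N(11)=514229, N(10)=832040, N(9)=1346269, N(8)=2178309, N(7)=3524578
N(7) = 3524578


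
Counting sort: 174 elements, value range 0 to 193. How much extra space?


n = 174 (output array)
k = 194 (count array for 194 distinct values)
Extra space = 174 + 194 = 368


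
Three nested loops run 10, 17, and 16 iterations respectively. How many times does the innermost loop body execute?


Loop 1 (outermost): 10 iterations
Loop 2 (middle): 17 iterations per outer
Loop 3 (innermost): 16 iterations per middle
Total = 10 * 17 * 16 = 2720


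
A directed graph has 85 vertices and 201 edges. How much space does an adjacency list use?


Adjacency list: one list head per vertex + one entry per edge
Vertex heads: 85
Edge entries: 201
Total = 85 + 201 = 286


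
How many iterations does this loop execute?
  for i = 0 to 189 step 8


The loop variable i takes values starting at 0 and increments by 8 each iteration.
Sequence: i = 0, 8, 16, 24, 32, 40, 48, 56, 64, ...
The upper bound 189 is inclusive, so the count is floor((last - first) / step) + 1:
floor((189 - 0) / 8) + 1 = floor(189/8) + 1 = 23 + 1 = 24


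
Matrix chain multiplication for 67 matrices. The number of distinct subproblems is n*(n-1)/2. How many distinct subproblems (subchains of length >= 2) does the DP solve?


Subproblems are indexed by (i, j) where i < j.
Number of such pairs = n*(n-1)/2
= 67 * 66 / 2
= 2211


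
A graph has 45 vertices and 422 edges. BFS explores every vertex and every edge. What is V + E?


A full BFS traversal dequeues each vertex once and examines each edge once.
Vertex visits: 45
Edge visits: 422
V + E = 45 + 422 = 467


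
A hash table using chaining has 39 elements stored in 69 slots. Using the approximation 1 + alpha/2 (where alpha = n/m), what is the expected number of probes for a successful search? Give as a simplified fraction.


Load factor alpha = n/m = 39/69
Expected probes = 1 + alpha/2 = 1 + 39/(2*69)
= 1 + 39/138
= 138/138 + 39/138
= 177/138
Simplify: 59/46


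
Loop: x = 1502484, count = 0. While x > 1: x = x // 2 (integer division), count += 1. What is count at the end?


The variable x halves each step:
x = 1502484 -> 751242 -> 375621 -> 187810 -> 93905 -> 46952 -> 23476 -> 11738 -> 5869 -> 2934 -> 1467 -> 733 -> 366 -> 183 -> 91 -> 45 -> 22 -> 11 -> 5 -> 2 -> 1
Number of halvings = floor(log2(1502484)) = 20


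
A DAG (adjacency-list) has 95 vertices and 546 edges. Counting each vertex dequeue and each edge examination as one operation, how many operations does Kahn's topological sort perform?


V = 95 (vertex processing)
E = 546 (edge processing)
V + E = 95 + 546 = 641


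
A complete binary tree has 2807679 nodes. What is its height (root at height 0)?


In a complete binary tree, level k holds nodes 2^k .. 2^(k+1)-1 (1-indexed).
Height = floor(log2(n)) = floor(log2(2807679)) = 21
Check: 2^21 = 2097152 <= 2807679 < 4194304 = 2^22


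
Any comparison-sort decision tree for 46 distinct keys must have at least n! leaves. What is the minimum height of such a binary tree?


A binary decision tree of height h has at most 2^h leaves and needs at least n! of them, so h >= ceil(log2(n!)).
46! is far too large to multiply out, so use Stirling's series:
  ln(n!) ~ n ln n - n + (1/2) ln(2 pi n) + 1/(12n)  (error below 1/(360 n^3), negligible here)
  ln(46) = 3.8286414
  n ln n = 46 * 3.8286414 = 176.1175
  (1/2) ln(2 pi * 46) = (1/2) ln(289.0265) = 2.8333
  1/(12*46) = 0.0018
  ln(46!) ~ 176.1175 - 46 + 2.8333 + 0.0018 = 132.9526
Convert to base 2: log2(46!) = 132.9526 / ln 2 = 132.9526 / 0.69314718 = 191.8101
ceil(191.8101) = 192


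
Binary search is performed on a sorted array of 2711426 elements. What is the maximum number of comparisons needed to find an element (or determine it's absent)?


Binary search halves the search space each comparison:
  Step 1: search space = 2711426 -> 1355713
  Step 2: search space = 1355713 -> 677856
  Step 3: search space = 677856 -> 338928
  Step 4: search space = 338928 -> 169464
  Step 5: search space = 169464 -> 84732
  Step 6: search space = 84732 -> 42366
  Step 7: search space = 42366 -> 21183
  Step 8: search space = 21183 -> 10591
  Step 9: search space = 10591 -> 5295
  Step 10: search space = 5295 -> 2647
  Step 11: search space = 2647 -> 1323
  Step 12: search space = 1323 -> 661
  Step 13: search space = 661 -> 330
  Step 14: search space = 330 -> 165
  Step 15: search space = 165 -> 82
  Step 16: search space = 82 -> 41
  Step 17: search space = 41 -> 20
  Step 18: search space = 20 -> 10
  Step 19: search space = 10 -> 5
  Step 20: search space = 5 -> 2
  Step 21: search space = 2 -> 1
  Step 22: search space = 1 (final check)
Maximum comparisons = floor(log2(2711426)) + 1 = 21 + 1 = 22
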